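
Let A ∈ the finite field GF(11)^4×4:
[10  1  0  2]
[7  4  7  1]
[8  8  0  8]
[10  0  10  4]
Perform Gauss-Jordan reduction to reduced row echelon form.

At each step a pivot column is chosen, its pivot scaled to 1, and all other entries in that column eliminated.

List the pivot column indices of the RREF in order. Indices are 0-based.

pivot(0,0)=10: scale R0 → (1, 10, 0, 9)
  clear (1,0): R1 −= (7)R0 → (0, 0, 7, 4)
  clear (2,0): R2 −= (8)R0 → (0, 5, 0, 2)
  clear (3,0): R3 −= (10)R0 → (0, 10, 10, 2)
pivot(1,1): swap R1↔R2
pivot(1,1)=5: scale R1 → (0, 1, 0, 7)
  clear (0,1): R0 −= (10)R1 → (1, 0, 0, 5)
  clear (3,1): R3 −= (10)R1 → (0, 0, 10, 9)
pivot(2,2)=7: scale R2 → (0, 0, 1, 10)
  clear (3,2): R3 −= (10)R2 → (0, 0, 0, 8)
pivot(3,3)=8: scale R3 → (0, 0, 0, 1)
  clear (0,3): R0 −= (5)R3 → (1, 0, 0, 0)
  clear (1,3): R1 −= (7)R3 → (0, 1, 0, 0)
  clear (2,3): R2 −= (10)R3 → (0, 0, 1, 0)

pivot columns: 0, 1, 2, 3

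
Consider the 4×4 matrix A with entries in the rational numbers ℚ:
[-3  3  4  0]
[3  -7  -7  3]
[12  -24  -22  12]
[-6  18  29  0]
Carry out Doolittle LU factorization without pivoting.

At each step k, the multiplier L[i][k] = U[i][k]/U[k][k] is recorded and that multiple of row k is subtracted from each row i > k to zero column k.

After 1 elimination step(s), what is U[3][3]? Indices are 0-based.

[col 0] pivot -3
  R1 -= -1*R0 → (0, -4, -3, 3)  (L[1][0] := -1)
  R2 -= -4*R0 → (0, -12, -6, 12)  (L[2][0] := -4)
  R3 -= 2*R0 → (0, 12, 21, 0)  (L[3][0] := 2)

U[3][3] = 0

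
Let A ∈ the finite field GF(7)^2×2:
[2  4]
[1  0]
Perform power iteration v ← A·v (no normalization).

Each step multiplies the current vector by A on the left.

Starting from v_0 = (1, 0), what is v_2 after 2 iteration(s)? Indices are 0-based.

v_0 = (1, 0).
v_1 = A·v_0 = (2, 1).
v_2 = A·v_1 = (1, 2).

v_2 = (1, 2)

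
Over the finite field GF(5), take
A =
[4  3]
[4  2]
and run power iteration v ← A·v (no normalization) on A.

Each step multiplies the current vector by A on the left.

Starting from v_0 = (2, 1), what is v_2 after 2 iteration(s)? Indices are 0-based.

v_0 = (2, 1).
v_1 = A·v_0 = (1, 0).
v_2 = A·v_1 = (4, 4).

v_2 = (4, 4)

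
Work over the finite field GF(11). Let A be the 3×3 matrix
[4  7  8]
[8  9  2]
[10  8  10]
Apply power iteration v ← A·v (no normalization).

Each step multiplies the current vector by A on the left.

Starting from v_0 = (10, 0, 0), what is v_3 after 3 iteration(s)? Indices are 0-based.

v_0 = (10, 0, 0).
v_1 = A·v_0 = (7, 3, 1).
v_2 = A·v_1 = (2, 8, 5).
v_3 = A·v_2 = (5, 10, 2).

v_3 = (5, 10, 2)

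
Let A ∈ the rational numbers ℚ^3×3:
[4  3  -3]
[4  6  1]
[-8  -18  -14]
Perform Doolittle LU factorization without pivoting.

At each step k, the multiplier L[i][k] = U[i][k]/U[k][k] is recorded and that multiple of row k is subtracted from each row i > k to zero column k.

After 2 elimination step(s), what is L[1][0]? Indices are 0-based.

L[1][0] = 1

Step 1: pivot at (0,0) is 4.
  row1 ← row1 − (1)·row0  ⇒  L[1][0]=1, U row1=(0, 3, 4)
  row2 ← row2 − (-2)·row0  ⇒  L[2][0]=-2, U row2=(0, -12, -20)
Step 2: pivot at (1,1) is 3.
  row2 ← row2 − (-4)·row1  ⇒  L[2][1]=-4, U row2=(0, 0, -4)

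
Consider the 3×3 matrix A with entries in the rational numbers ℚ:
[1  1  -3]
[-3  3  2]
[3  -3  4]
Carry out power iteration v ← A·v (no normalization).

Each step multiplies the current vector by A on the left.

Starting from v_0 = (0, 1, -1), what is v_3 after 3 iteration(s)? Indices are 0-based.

v_3 = (60, -185, 71)

v_0 = (0, 1, -1).
v_1 = A·v_0 = (4, 1, -7).
v_2 = A·v_1 = (26, -23, -19).
v_3 = A·v_2 = (60, -185, 71).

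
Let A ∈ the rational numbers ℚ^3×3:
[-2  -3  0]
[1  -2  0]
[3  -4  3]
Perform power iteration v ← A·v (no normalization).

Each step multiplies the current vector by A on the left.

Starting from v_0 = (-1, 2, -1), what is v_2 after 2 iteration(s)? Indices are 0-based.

v_0 = (-1, 2, -1).
v_1 = A·v_0 = (-4, -5, -14).
v_2 = A·v_1 = (23, 6, -34).

v_2 = (23, 6, -34)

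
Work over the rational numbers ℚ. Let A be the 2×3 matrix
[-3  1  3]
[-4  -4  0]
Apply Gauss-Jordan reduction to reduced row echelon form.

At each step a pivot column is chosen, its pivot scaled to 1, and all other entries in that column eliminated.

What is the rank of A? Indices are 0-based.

rank = 2

pivot(0,0)=-3: scale R0 → (1, -1/3, -1)
  clear (1,0): R1 −= (-4)R0 → (0, -16/3, -4)
pivot(1,1)=-16/3: scale R1 → (0, 1, 3/4)
  clear (0,1): R0 −= (-1/3)R1 → (1, 0, -3/4)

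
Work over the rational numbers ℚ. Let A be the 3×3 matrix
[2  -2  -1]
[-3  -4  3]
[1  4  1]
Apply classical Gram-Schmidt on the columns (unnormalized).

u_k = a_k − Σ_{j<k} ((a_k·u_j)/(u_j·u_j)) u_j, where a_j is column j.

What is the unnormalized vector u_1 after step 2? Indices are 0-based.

Step 1: u_0 = a_0 = (2, -3, 1).
Step 2: u_1 = a_1 − (6/7)·u_0 = (-26/7, -10/7, 22/7).

u_1 = (-26/7, -10/7, 22/7)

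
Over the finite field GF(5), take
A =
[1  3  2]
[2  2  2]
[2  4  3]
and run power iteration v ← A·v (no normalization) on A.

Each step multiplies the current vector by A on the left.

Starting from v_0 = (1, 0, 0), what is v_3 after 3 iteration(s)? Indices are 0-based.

v_3 = (3, 4, 0)

v_0 = (1, 0, 0).
v_1 = A·v_0 = (1, 2, 2).
v_2 = A·v_1 = (1, 0, 1).
v_3 = A·v_2 = (3, 4, 0).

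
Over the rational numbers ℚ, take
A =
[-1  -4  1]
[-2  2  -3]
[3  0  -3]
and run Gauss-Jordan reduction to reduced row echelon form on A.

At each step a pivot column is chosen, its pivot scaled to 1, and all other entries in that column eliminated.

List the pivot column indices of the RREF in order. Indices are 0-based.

pivot columns: 0, 1, 2

step 1: normalize row 0 (÷-1) = (1, 4, -1)
  row 1: subtract -2×row0 = (0, 10, -5)
  row 2: subtract 3×row0 = (0, -12, 0)
step 2: normalize row 1 (÷10) = (0, 1, -1/2)
  row 0: subtract 4×row1 = (1, 0, 1)
  row 2: subtract -12×row1 = (0, 0, -6)
step 3: normalize row 2 (÷-6) = (0, 0, 1)
  row 0: subtract 1×row2 = (1, 0, 0)
  row 1: subtract -1/2×row2 = (0, 1, 0)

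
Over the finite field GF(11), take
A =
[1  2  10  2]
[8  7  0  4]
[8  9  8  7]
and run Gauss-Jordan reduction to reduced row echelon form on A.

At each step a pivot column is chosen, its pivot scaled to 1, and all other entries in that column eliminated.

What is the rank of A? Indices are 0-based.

rank = 3

[1] R0 /= 1  ⇒  (1, 2, 10, 2)
     R1 -= 8·R0  ⇒  (0, 2, 8, 10)
     R2 -= 8·R0  ⇒  (0, 4, 5, 2)
[2] R1 /= 2  ⇒  (0, 1, 4, 5)
     R0 -= 2·R1  ⇒  (1, 0, 2, 3)
     R2 -= 4·R1  ⇒  (0, 0, 0, 4)
column 2 empty below row 2
[3] R2 /= 4  ⇒  (0, 0, 0, 1)
     R0 -= 3·R2  ⇒  (1, 0, 2, 0)
     R1 -= 5·R2  ⇒  (0, 1, 4, 0)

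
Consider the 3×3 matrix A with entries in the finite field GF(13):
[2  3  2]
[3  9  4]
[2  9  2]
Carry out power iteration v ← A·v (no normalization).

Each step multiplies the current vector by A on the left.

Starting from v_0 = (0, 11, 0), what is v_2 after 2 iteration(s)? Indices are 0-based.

v_0 = (0, 11, 0).
v_1 = A·v_0 = (7, 8, 8).
v_2 = A·v_1 = (2, 8, 11).

v_2 = (2, 8, 11)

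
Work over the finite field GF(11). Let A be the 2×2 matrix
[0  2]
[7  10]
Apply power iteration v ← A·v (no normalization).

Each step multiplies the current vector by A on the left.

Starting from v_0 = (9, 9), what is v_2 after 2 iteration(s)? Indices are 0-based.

v_2 = (9, 6)

v_0 = (9, 9).
v_1 = A·v_0 = (7, 10).
v_2 = A·v_1 = (9, 6).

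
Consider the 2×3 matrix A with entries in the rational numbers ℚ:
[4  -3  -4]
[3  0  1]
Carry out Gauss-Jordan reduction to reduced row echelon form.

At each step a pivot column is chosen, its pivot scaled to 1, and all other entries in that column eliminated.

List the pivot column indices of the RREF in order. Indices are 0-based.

pivot(0,0)=4: scale R0 → (1, -3/4, -1)
  clear (1,0): R1 −= (3)R0 → (0, 9/4, 4)
pivot(1,1)=9/4: scale R1 → (0, 1, 16/9)
  clear (0,1): R0 −= (-3/4)R1 → (1, 0, 1/3)

pivot columns: 0, 1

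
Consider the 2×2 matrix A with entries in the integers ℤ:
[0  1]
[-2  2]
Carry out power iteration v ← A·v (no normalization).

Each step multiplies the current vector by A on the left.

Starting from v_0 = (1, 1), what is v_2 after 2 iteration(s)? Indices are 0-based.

v_2 = (0, -2)

v_0 = (1, 1).
v_1 = A·v_0 = (1, 0).
v_2 = A·v_1 = (0, -2).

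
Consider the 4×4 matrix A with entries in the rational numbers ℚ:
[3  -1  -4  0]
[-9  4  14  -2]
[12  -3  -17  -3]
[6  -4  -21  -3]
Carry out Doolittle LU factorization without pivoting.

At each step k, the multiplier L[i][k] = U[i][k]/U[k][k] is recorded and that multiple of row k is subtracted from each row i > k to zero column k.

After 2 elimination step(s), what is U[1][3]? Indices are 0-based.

U[1][3] = -2

Step 1: pivot at (0,0) is 3.
  row1 ← row1 − (-3)·row0  ⇒  L[1][0]=-3, U row1=(0, 1, 2, -2)
  row2 ← row2 − (4)·row0  ⇒  L[2][0]=4, U row2=(0, 1, -1, -3)
  row3 ← row3 − (2)·row0  ⇒  L[3][0]=2, U row3=(0, -2, -13, -3)
Step 2: pivot at (1,1) is 1.
  row2 ← row2 − (1)·row1  ⇒  L[2][1]=1, U row2=(0, 0, -3, -1)
  row3 ← row3 − (-2)·row1  ⇒  L[3][1]=-2, U row3=(0, 0, -9, -7)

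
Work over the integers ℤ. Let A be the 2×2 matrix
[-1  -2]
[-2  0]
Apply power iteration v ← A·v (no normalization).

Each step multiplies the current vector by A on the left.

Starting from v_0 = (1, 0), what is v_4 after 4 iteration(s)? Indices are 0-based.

v_0 = (1, 0).
v_1 = A·v_0 = (-1, -2).
v_2 = A·v_1 = (5, 2).
v_3 = A·v_2 = (-9, -10).
v_4 = A·v_3 = (29, 18).

v_4 = (29, 18)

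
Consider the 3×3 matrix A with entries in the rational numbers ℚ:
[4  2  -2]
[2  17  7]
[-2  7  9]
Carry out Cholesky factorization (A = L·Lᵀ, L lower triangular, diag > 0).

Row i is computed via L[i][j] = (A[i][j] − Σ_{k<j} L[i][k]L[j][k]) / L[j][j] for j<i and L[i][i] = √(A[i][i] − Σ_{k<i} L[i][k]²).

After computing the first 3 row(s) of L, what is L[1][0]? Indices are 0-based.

Step 1: L[0][0] = √(4) = 2.
  L[1][0] = (2) / L[0][0] = 1.
Step 2: L[1][1] = √(16) = 4.
  L[2][0] = (-2) / L[0][0] = -1.
  L[2][1] = (8) / L[1][1] = 2.
Step 3: L[2][2] = √(4) = 2.

L[1][0] = 1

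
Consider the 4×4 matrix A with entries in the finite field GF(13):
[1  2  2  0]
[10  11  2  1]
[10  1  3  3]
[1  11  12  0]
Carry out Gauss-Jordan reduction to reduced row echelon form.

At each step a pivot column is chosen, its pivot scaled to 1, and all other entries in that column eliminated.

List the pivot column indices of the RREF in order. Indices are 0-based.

pivot columns: 0, 1, 2, 3

[1] R0 /= 1  ⇒  (1, 2, 2, 0)
     R1 -= 10·R0  ⇒  (0, 4, 8, 1)
     R2 -= 10·R0  ⇒  (0, 7, 9, 3)
     R3 -= 1·R0  ⇒  (0, 9, 10, 0)
[2] R1 /= 4  ⇒  (0, 1, 2, 10)
     R0 -= 2·R1  ⇒  (1, 0, 11, 6)
     R2 -= 7·R1  ⇒  (0, 0, 8, 11)
     R3 -= 9·R1  ⇒  (0, 0, 5, 1)
[3] R2 /= 8  ⇒  (0, 0, 1, 3)
     R0 -= 11·R2  ⇒  (1, 0, 0, 12)
     R1 -= 2·R2  ⇒  (0, 1, 0, 4)
     R3 -= 5·R2  ⇒  (0, 0, 0, 12)
[4] R3 /= 12  ⇒  (0, 0, 0, 1)
     R0 -= 12·R3  ⇒  (1, 0, 0, 0)
     R1 -= 4·R3  ⇒  (0, 1, 0, 0)
     R2 -= 3·R3  ⇒  (0, 0, 1, 0)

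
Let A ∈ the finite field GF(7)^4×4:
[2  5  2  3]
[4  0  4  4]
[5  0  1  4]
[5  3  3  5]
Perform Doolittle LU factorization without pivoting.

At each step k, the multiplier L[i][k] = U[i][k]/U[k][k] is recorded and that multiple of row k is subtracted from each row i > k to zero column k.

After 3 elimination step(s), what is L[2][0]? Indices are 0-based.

[col 0] pivot 2
  R1 -= 2*R0 → (0, 4, 0, 5)  (L[1][0] := 2)
  R2 -= 6*R0 → (0, 5, 3, 0)  (L[2][0] := 6)
  R3 -= 6*R0 → (0, 1, 5, 1)  (L[3][0] := 6)
[col 1] pivot 4
  R2 -= 3*R1 → (0, 0, 3, 6)  (L[2][1] := 3)
  R3 -= 2*R1 → (0, 0, 5, 5)  (L[3][1] := 2)
[col 2] pivot 3
  R3 -= 4*R2 → (0, 0, 0, 2)  (L[3][2] := 4)

L[2][0] = 6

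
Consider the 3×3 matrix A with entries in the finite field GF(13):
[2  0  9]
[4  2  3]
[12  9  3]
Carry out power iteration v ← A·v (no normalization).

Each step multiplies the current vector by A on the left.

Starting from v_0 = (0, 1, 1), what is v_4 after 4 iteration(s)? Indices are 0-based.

v_4 = (9, 0, 11)

v_0 = (0, 1, 1).
v_1 = A·v_0 = (9, 5, 12).
v_2 = A·v_1 = (9, 4, 7).
v_3 = A·v_2 = (3, 0, 9).
v_4 = A·v_3 = (9, 0, 11).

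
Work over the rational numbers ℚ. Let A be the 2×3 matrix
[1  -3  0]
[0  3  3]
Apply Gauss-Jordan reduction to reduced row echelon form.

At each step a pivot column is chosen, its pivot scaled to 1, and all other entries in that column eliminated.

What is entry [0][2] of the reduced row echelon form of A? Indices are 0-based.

step 1: normalize row 0 (÷1) = (1, -3, 0)
step 2: normalize row 1 (÷3) = (0, 1, 1)
  row 0: subtract -3×row1 = (1, 0, 3)

M[0][2] = 3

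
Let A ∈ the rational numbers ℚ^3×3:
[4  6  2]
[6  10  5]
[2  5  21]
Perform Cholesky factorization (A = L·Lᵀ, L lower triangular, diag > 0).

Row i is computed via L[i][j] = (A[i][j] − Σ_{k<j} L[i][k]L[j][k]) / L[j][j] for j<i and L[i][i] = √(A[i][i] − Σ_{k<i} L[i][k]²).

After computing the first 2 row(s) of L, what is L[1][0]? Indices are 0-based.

L[1][0] = 3

Step 1: L[0][0] = √(4) = 2.
  L[1][0] = (6) / L[0][0] = 3.
Step 2: L[1][1] = √(1) = 1.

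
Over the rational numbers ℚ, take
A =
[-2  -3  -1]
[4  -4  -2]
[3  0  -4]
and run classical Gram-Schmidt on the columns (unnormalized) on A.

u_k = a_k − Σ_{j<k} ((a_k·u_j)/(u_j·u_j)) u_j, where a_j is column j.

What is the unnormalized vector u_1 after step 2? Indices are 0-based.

Step 1: u_0 = a_0 = (-2, 4, 3).
Step 2: u_1 = a_1 − (-10/29)·u_0 = (-107/29, -76/29, 30/29).

u_1 = (-107/29, -76/29, 30/29)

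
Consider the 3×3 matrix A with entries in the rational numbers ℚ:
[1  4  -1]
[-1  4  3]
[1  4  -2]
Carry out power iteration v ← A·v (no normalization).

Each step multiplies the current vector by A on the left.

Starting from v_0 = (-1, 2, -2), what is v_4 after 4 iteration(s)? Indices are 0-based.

v_4 = (523, 837, 367)

v_0 = (-1, 2, -2).
v_1 = A·v_0 = (9, 3, 11).
v_2 = A·v_1 = (10, 36, -1).
v_3 = A·v_2 = (155, 131, 156).
v_4 = A·v_3 = (523, 837, 367).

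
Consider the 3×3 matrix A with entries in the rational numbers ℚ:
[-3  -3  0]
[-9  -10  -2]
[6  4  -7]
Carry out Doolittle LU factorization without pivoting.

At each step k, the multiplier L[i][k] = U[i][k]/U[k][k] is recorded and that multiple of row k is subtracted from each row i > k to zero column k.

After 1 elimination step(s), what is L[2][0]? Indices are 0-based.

[col 0] pivot -3
  R1 -= 3*R0 → (0, -1, -2)  (L[1][0] := 3)
  R2 -= -2*R0 → (0, -2, -7)  (L[2][0] := -2)

L[2][0] = -2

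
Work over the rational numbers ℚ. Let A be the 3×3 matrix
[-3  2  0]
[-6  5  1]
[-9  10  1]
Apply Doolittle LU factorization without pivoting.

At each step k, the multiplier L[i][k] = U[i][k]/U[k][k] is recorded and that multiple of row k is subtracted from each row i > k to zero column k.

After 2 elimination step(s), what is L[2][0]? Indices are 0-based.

[col 0] pivot -3
  R1 -= 2*R0 → (0, 1, 1)  (L[1][0] := 2)
  R2 -= 3*R0 → (0, 4, 1)  (L[2][0] := 3)
[col 1] pivot 1
  R2 -= 4*R1 → (0, 0, -3)  (L[2][1] := 4)

L[2][0] = 3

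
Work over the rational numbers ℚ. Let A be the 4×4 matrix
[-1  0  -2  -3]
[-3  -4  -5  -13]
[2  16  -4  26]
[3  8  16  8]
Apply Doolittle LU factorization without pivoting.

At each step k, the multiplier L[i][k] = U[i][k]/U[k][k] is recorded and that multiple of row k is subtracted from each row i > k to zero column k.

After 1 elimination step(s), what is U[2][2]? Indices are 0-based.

U[2][2] = -8

k=0: U[0][0]=-1
  eliminate (1,0): mult=3, new row 1: (0, -4, 1, -4); set L[1][0]=3
  eliminate (2,0): mult=-2, new row 2: (0, 16, -8, 20); set L[2][0]=-2
  eliminate (3,0): mult=-3, new row 3: (0, 8, 10, -1); set L[3][0]=-3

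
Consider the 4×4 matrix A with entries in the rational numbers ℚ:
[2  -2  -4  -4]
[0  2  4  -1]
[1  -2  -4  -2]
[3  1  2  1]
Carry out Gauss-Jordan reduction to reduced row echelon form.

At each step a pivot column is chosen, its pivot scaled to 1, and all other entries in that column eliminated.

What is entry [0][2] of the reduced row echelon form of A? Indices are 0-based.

pivot(0,0)=2: scale R0 → (1, -1, -2, -2)
  clear (2,0): R2 −= (1)R0 → (0, -1, -2, 0)
  clear (3,0): R3 −= (3)R0 → (0, 4, 8, 7)
pivot(1,1)=2: scale R1 → (0, 1, 2, -1/2)
  clear (0,1): R0 −= (-1)R1 → (1, 0, 0, -5/2)
  clear (2,1): R2 −= (-1)R1 → (0, 0, 0, -1/2)
  clear (3,1): R3 −= (4)R1 → (0, 0, 0, 9)
col 2: no nonzero at/below row 2; advance.
pivot(2,3)=-1/2: scale R2 → (0, 0, 0, 1)
  clear (0,3): R0 −= (-5/2)R2 → (1, 0, 0, 0)
  clear (1,3): R1 −= (-1/2)R2 → (0, 1, 2, 0)
  clear (3,3): R3 −= (9)R2 → (0, 0, 0, 0)

M[0][2] = 0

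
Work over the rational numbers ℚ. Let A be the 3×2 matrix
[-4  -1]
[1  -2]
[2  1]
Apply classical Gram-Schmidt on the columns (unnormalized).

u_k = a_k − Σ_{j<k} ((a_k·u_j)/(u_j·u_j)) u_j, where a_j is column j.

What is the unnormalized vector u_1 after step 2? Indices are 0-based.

u_1 = (-5/21, -46/21, 13/21)

Step 1: u_0 = a_0 = (-4, 1, 2).
Step 2: u_1 = a_1 − (4/21)·u_0 = (-5/21, -46/21, 13/21).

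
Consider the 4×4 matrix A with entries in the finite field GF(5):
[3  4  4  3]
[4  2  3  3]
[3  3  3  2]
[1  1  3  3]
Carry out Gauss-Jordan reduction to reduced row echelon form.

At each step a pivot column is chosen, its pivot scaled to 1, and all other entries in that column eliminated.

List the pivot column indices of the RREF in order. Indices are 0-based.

[1] R0 /= 3  ⇒  (1, 3, 3, 1)
     R1 -= 4·R0  ⇒  (0, 0, 1, 4)
     R2 -= 3·R0  ⇒  (0, 4, 4, 4)
     R3 -= 1·R0  ⇒  (0, 3, 0, 2)
[2] R1 <-> R2
[2] R1 /= 4  ⇒  (0, 1, 1, 1)
     R0 -= 3·R1  ⇒  (1, 0, 0, 3)
     R3 -= 3·R1  ⇒  (0, 0, 2, 4)
[3] R2 /= 1  ⇒  (0, 0, 1, 4)
     R1 -= 1·R2  ⇒  (0, 1, 0, 2)
     R3 -= 2·R2  ⇒  (0, 0, 0, 1)
[4] R3 /= 1  ⇒  (0, 0, 0, 1)
     R0 -= 3·R3  ⇒  (1, 0, 0, 0)
     R1 -= 2·R3  ⇒  (0, 1, 0, 0)
     R2 -= 4·R3  ⇒  (0, 0, 1, 0)

pivot columns: 0, 1, 2, 3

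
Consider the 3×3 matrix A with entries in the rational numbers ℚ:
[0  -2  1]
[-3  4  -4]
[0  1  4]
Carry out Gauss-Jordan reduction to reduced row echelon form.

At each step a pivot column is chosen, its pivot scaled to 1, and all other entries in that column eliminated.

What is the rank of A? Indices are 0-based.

rank = 3

pivot(0,0): swap R0↔R1
pivot(0,0)=-3: scale R0 → (1, -4/3, 4/3)
pivot(1,1)=-2: scale R1 → (0, 1, -1/2)
  clear (0,1): R0 −= (-4/3)R1 → (1, 0, 2/3)
  clear (2,1): R2 −= (1)R1 → (0, 0, 9/2)
pivot(2,2)=9/2: scale R2 → (0, 0, 1)
  clear (0,2): R0 −= (2/3)R2 → (1, 0, 0)
  clear (1,2): R1 −= (-1/2)R2 → (0, 1, 0)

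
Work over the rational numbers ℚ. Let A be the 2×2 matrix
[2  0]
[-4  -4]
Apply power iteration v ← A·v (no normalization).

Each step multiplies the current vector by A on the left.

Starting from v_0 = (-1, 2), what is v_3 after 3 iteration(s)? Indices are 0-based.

v_3 = (-8, -80)

v_0 = (-1, 2).
v_1 = A·v_0 = (-2, -4).
v_2 = A·v_1 = (-4, 24).
v_3 = A·v_2 = (-8, -80).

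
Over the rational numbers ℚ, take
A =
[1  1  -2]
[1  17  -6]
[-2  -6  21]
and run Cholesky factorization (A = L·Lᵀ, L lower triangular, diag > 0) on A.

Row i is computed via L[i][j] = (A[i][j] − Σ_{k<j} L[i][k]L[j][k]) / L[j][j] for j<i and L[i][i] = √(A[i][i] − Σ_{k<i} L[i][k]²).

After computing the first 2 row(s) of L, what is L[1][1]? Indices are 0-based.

L[1][1] = 4

Step 1: L[0][0] = √(1) = 1.
  L[1][0] = (1) / L[0][0] = 1.
Step 2: L[1][1] = √(16) = 4.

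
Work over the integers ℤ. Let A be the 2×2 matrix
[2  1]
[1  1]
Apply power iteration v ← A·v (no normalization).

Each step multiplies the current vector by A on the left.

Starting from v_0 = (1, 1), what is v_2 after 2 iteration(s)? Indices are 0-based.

v_0 = (1, 1).
v_1 = A·v_0 = (3, 2).
v_2 = A·v_1 = (8, 5).

v_2 = (8, 5)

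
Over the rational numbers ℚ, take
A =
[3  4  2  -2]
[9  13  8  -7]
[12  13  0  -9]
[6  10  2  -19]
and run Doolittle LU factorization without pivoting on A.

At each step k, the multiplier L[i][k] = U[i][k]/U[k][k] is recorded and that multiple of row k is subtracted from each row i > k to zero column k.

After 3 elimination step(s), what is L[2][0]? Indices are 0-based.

L[2][0] = 4

[col 0] pivot 3
  R1 -= 3*R0 → (0, 1, 2, -1)  (L[1][0] := 3)
  R2 -= 4*R0 → (0, -3, -8, -1)  (L[2][0] := 4)
  R3 -= 2*R0 → (0, 2, -2, -15)  (L[3][0] := 2)
[col 1] pivot 1
  R2 -= -3*R1 → (0, 0, -2, -4)  (L[2][1] := -3)
  R3 -= 2*R1 → (0, 0, -6, -13)  (L[3][1] := 2)
[col 2] pivot -2
  R3 -= 3*R2 → (0, 0, 0, -1)  (L[3][2] := 3)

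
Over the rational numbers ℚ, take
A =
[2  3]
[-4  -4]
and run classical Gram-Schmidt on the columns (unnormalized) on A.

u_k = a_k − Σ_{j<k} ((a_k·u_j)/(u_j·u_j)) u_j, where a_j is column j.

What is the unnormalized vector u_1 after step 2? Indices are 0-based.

u_1 = (4/5, 2/5)

Step 1: u_0 = a_0 = (2, -4).
Step 2: u_1 = a_1 − (11/10)·u_0 = (4/5, 2/5).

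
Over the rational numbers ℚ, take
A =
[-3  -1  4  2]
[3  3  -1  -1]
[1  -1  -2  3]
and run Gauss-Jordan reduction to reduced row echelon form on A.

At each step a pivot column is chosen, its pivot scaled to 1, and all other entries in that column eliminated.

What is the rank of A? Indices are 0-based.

pivot(0,0)=-3: scale R0 → (1, 1/3, -4/3, -2/3)
  clear (1,0): R1 −= (3)R0 → (0, 2, 3, 1)
  clear (2,0): R2 −= (1)R0 → (0, -4/3, -2/3, 11/3)
pivot(1,1)=2: scale R1 → (0, 1, 3/2, 1/2)
  clear (0,1): R0 −= (1/3)R1 → (1, 0, -11/6, -5/6)
  clear (2,1): R2 −= (-4/3)R1 → (0, 0, 4/3, 13/3)
pivot(2,2)=4/3: scale R2 → (0, 0, 1, 13/4)
  clear (0,2): R0 −= (-11/6)R2 → (1, 0, 0, 41/8)
  clear (1,2): R1 −= (3/2)R2 → (0, 1, 0, -35/8)

rank = 3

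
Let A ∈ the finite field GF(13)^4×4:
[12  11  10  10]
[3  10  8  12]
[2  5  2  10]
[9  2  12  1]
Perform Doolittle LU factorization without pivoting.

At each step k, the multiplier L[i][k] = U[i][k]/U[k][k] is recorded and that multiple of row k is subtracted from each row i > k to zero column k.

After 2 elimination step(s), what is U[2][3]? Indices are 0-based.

U[2][3] = 0

Step 1: pivot at (0,0) is 12.
  row1 ← row1 − (10)·row0  ⇒  L[1][0]=10, U row1=(0, 4, 12, 3)
  row2 ← row2 − (11)·row0  ⇒  L[2][0]=11, U row2=(0, 1, 9, 4)
  row3 ← row3 − (4)·row0  ⇒  L[3][0]=4, U row3=(0, 10, 11, 0)
Step 2: pivot at (1,1) is 4.
  row2 ← row2 − (10)·row1  ⇒  L[2][1]=10, U row2=(0, 0, 6, 0)
  row3 ← row3 − (9)·row1  ⇒  L[3][1]=9, U row3=(0, 0, 7, 12)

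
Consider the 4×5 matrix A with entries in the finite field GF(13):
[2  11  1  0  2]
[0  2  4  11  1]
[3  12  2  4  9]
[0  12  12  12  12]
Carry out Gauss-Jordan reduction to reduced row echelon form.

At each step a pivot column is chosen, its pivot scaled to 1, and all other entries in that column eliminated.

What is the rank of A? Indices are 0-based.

rank = 4

step 1: normalize row 0 (÷2) = (1, 12, 7, 0, 1)
  row 2: subtract 3×row0 = (0, 2, 7, 4, 6)
step 2: normalize row 1 (÷2) = (0, 1, 2, 12, 7)
  row 0: subtract 12×row1 = (1, 0, 9, 12, 8)
  row 2: subtract 2×row1 = (0, 0, 3, 6, 5)
  row 3: subtract 12×row1 = (0, 0, 1, 11, 6)
step 3: normalize row 2 (÷3) = (0, 0, 1, 2, 6)
  row 0: subtract 9×row2 = (1, 0, 0, 7, 6)
  row 1: subtract 2×row2 = (0, 1, 0, 8, 8)
  row 3: subtract 1×row2 = (0, 0, 0, 9, 0)
step 4: normalize row 3 (÷9) = (0, 0, 0, 1, 0)
  row 0: subtract 7×row3 = (1, 0, 0, 0, 6)
  row 1: subtract 8×row3 = (0, 1, 0, 0, 8)
  row 2: subtract 2×row3 = (0, 0, 1, 0, 6)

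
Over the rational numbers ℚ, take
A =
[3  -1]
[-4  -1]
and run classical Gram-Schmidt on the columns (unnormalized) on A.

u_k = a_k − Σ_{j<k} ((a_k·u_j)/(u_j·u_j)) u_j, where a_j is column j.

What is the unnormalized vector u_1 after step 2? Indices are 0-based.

Step 1: u_0 = a_0 = (3, -4).
Step 2: u_1 = a_1 − (1/25)·u_0 = (-28/25, -21/25).

u_1 = (-28/25, -21/25)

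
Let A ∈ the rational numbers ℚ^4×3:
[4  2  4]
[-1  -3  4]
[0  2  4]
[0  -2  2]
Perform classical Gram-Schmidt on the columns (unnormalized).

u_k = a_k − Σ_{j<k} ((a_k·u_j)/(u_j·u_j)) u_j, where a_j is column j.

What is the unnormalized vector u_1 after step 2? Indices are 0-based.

u_1 = (-10/17, -40/17, 2, -2)

Step 1: u_0 = a_0 = (4, -1, 0, 0).
Step 2: u_1 = a_1 − (11/17)·u_0 = (-10/17, -40/17, 2, -2).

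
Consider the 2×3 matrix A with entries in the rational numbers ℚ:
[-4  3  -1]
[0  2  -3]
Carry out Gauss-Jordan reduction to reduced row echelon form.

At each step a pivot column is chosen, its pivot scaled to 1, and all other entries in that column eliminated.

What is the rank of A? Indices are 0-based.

rank = 2

step 1: normalize row 0 (÷-4) = (1, -3/4, 1/4)
step 2: normalize row 1 (÷2) = (0, 1, -3/2)
  row 0: subtract -3/4×row1 = (1, 0, -7/8)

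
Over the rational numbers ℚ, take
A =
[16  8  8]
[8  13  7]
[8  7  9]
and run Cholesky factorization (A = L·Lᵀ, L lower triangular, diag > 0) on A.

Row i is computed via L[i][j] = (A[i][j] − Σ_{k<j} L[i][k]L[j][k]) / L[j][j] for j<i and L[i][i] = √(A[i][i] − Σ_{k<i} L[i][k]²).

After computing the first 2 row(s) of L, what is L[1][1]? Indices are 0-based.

Step 1: L[0][0] = √(16) = 4.
  L[1][0] = (8) / L[0][0] = 2.
Step 2: L[1][1] = √(9) = 3.

L[1][1] = 3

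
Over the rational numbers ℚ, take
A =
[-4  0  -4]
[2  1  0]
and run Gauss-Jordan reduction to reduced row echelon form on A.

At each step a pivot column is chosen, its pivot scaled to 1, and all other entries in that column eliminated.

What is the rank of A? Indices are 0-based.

rank = 2

[1] R0 /= -4  ⇒  (1, 0, 1)
     R1 -= 2·R0  ⇒  (0, 1, -2)
[2] R1 /= 1  ⇒  (0, 1, -2)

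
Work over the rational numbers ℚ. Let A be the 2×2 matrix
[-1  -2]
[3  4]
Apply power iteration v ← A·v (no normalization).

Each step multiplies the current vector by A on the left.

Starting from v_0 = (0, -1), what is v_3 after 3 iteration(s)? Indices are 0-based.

v_3 = (14, -22)

v_0 = (0, -1).
v_1 = A·v_0 = (2, -4).
v_2 = A·v_1 = (6, -10).
v_3 = A·v_2 = (14, -22).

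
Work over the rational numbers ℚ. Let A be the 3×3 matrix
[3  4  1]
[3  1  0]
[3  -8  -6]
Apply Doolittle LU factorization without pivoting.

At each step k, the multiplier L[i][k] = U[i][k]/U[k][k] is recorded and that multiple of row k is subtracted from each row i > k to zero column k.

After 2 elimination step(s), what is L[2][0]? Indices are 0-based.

L[2][0] = 1

Step 1: pivot at (0,0) is 3.
  row1 ← row1 − (1)·row0  ⇒  L[1][0]=1, U row1=(0, -3, -1)
  row2 ← row2 − (1)·row0  ⇒  L[2][0]=1, U row2=(0, -12, -7)
Step 2: pivot at (1,1) is -3.
  row2 ← row2 − (4)·row1  ⇒  L[2][1]=4, U row2=(0, 0, -3)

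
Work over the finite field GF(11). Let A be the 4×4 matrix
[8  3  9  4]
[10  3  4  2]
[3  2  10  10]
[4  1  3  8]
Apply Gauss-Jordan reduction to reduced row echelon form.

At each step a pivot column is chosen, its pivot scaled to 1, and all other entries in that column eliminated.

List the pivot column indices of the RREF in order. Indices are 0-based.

step 1: normalize row 0 (÷8) = (1, 10, 8, 6)
  row 1: subtract 10×row0 = (0, 2, 1, 8)
  row 2: subtract 3×row0 = (0, 5, 8, 3)
  row 3: subtract 4×row0 = (0, 5, 4, 6)
step 2: normalize row 1 (÷2) = (0, 1, 6, 4)
  row 0: subtract 10×row1 = (1, 0, 3, 10)
  row 2: subtract 5×row1 = (0, 0, 0, 5)
  row 3: subtract 5×row1 = (0, 0, 7, 8)
step 3: exchange rows 2,3
step 3: normalize row 2 (÷7) = (0, 0, 1, 9)
  row 0: subtract 3×row2 = (1, 0, 0, 5)
  row 1: subtract 6×row2 = (0, 1, 0, 5)
step 4: normalize row 3 (÷5) = (0, 0, 0, 1)
  row 0: subtract 5×row3 = (1, 0, 0, 0)
  row 1: subtract 5×row3 = (0, 1, 0, 0)
  row 2: subtract 9×row3 = (0, 0, 1, 0)

pivot columns: 0, 1, 2, 3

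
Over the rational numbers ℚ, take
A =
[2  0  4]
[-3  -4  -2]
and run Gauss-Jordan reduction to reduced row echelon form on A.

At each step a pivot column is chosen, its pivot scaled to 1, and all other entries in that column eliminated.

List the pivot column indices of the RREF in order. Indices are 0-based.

step 1: normalize row 0 (÷2) = (1, 0, 2)
  row 1: subtract -3×row0 = (0, -4, 4)
step 2: normalize row 1 (÷-4) = (0, 1, -1)

pivot columns: 0, 1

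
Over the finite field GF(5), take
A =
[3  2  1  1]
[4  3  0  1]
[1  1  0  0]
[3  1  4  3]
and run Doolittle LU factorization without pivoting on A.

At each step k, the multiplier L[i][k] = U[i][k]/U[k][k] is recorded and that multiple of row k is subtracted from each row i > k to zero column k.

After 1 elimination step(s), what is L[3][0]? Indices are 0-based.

[col 0] pivot 3
  R1 -= 3*R0 → (0, 2, 2, 3)  (L[1][0] := 3)
  R2 -= 2*R0 → (0, 2, 3, 3)  (L[2][0] := 2)
  R3 -= 1*R0 → (0, 4, 3, 2)  (L[3][0] := 1)

L[3][0] = 1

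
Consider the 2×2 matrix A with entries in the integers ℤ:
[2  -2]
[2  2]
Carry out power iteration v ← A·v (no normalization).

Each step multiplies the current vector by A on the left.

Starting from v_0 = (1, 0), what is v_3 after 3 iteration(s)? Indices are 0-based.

v_0 = (1, 0).
v_1 = A·v_0 = (2, 2).
v_2 = A·v_1 = (0, 8).
v_3 = A·v_2 = (-16, 16).

v_3 = (-16, 16)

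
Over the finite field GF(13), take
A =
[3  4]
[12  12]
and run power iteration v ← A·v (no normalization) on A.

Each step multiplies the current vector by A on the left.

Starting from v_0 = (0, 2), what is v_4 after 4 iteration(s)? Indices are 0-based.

v_0 = (0, 2).
v_1 = A·v_0 = (8, 11).
v_2 = A·v_1 = (3, 7).
v_3 = A·v_2 = (11, 3).
v_4 = A·v_3 = (6, 12).

v_4 = (6, 12)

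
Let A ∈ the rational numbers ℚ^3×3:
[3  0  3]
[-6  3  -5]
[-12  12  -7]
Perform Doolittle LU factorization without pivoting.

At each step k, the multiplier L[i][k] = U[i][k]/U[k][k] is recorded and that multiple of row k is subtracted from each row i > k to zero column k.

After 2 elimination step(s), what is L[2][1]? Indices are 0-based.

L[2][1] = 4

Step 1: pivot at (0,0) is 3.
  row1 ← row1 − (-2)·row0  ⇒  L[1][0]=-2, U row1=(0, 3, 1)
  row2 ← row2 − (-4)·row0  ⇒  L[2][0]=-4, U row2=(0, 12, 5)
Step 2: pivot at (1,1) is 3.
  row2 ← row2 − (4)·row1  ⇒  L[2][1]=4, U row2=(0, 0, 1)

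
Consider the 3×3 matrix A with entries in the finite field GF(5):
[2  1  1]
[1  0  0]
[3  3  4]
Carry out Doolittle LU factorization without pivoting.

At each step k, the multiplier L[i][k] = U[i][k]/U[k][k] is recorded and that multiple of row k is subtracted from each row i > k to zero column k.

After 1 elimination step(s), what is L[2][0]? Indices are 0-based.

L[2][0] = 4

Step 1: pivot at (0,0) is 2.
  row1 ← row1 − (3)·row0  ⇒  L[1][0]=3, U row1=(0, 2, 2)
  row2 ← row2 − (4)·row0  ⇒  L[2][0]=4, U row2=(0, 4, 0)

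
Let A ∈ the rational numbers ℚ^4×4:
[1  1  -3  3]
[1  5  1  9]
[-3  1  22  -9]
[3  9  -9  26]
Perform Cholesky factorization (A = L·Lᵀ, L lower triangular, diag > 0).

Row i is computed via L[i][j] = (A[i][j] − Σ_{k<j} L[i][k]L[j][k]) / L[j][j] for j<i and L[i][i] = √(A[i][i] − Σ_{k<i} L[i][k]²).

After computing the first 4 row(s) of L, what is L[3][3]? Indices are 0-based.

Step 1: L[0][0] = √(1) = 1.
  L[1][0] = (1) / L[0][0] = 1.
Step 2: L[1][1] = √(4) = 2.
  L[2][0] = (-3) / L[0][0] = -3.
  L[2][1] = (4) / L[1][1] = 2.
Step 3: L[2][2] = √(9) = 3.
  L[3][0] = (3) / L[0][0] = 3.
  L[3][1] = (6) / L[1][1] = 3.
  L[3][2] = (-6) / L[2][2] = -2.
Step 4: L[3][3] = √(4) = 2.

L[3][3] = 2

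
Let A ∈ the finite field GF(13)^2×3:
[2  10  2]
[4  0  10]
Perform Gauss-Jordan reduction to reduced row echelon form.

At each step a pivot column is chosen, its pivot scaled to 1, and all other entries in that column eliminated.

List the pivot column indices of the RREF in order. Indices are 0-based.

pivot(0,0)=2: scale R0 → (1, 5, 1)
  clear (1,0): R1 −= (4)R0 → (0, 6, 6)
pivot(1,1)=6: scale R1 → (0, 1, 1)
  clear (0,1): R0 −= (5)R1 → (1, 0, 9)

pivot columns: 0, 1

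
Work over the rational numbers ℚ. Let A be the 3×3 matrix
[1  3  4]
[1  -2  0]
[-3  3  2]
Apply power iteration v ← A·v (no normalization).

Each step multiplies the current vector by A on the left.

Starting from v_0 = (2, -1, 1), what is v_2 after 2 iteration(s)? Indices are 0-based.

v_2 = (-13, -5, -11)

v_0 = (2, -1, 1).
v_1 = A·v_0 = (3, 4, -7).
v_2 = A·v_1 = (-13, -5, -11).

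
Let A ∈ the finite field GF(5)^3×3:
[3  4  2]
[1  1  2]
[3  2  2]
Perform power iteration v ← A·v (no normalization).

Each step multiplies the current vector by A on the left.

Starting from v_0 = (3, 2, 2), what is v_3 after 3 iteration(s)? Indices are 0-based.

v_3 = (0, 2, 2)

v_0 = (3, 2, 2).
v_1 = A·v_0 = (1, 4, 2).
v_2 = A·v_1 = (3, 4, 0).
v_3 = A·v_2 = (0, 2, 2).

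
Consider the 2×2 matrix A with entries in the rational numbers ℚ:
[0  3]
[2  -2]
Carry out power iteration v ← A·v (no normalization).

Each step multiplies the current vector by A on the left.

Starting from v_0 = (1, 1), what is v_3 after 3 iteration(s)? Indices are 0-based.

v_3 = (18, -12)

v_0 = (1, 1).
v_1 = A·v_0 = (3, 0).
v_2 = A·v_1 = (0, 6).
v_3 = A·v_2 = (18, -12).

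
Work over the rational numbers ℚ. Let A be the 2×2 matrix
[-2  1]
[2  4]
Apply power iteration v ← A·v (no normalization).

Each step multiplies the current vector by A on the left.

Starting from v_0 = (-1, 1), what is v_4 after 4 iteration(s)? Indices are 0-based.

v_0 = (-1, 1).
v_1 = A·v_0 = (3, 2).
v_2 = A·v_1 = (-4, 14).
v_3 = A·v_2 = (22, 48).
v_4 = A·v_3 = (4, 236).

v_4 = (4, 236)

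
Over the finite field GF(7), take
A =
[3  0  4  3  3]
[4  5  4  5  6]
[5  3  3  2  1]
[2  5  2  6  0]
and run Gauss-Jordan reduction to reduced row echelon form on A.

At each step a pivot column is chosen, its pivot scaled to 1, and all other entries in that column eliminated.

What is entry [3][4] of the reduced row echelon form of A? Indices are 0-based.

M[3][4] = 0

pivot(0,0)=3: scale R0 → (1, 0, 6, 1, 1)
  clear (1,0): R1 −= (4)R0 → (0, 5, 1, 1, 2)
  clear (2,0): R2 −= (5)R0 → (0, 3, 1, 4, 3)
  clear (3,0): R3 −= (2)R0 → (0, 5, 4, 4, 5)
pivot(1,1)=5: scale R1 → (0, 1, 3, 3, 6)
  clear (2,1): R2 −= (3)R1 → (0, 0, 6, 2, 6)
  clear (3,1): R3 −= (5)R1 → (0, 0, 3, 3, 3)
pivot(2,2)=6: scale R2 → (0, 0, 1, 5, 1)
  clear (0,2): R0 −= (6)R2 → (1, 0, 0, 6, 2)
  clear (1,2): R1 −= (3)R2 → (0, 1, 0, 2, 3)
  clear (3,2): R3 −= (3)R2 → (0, 0, 0, 2, 0)
pivot(3,3)=2: scale R3 → (0, 0, 0, 1, 0)
  clear (0,3): R0 −= (6)R3 → (1, 0, 0, 0, 2)
  clear (1,3): R1 −= (2)R3 → (0, 1, 0, 0, 3)
  clear (2,3): R2 −= (5)R3 → (0, 0, 1, 0, 1)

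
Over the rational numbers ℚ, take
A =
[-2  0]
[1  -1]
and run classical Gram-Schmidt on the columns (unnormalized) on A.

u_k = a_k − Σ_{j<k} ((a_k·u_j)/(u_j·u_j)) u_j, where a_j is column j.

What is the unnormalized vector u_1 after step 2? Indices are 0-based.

Step 1: u_0 = a_0 = (-2, 1).
Step 2: u_1 = a_1 − (-1/5)·u_0 = (-2/5, -4/5).

u_1 = (-2/5, -4/5)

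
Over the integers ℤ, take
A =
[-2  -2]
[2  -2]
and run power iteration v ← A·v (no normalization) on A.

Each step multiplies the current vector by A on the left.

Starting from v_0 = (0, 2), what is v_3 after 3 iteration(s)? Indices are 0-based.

v_3 = (-32, 32)

v_0 = (0, 2).
v_1 = A·v_0 = (-4, -4).
v_2 = A·v_1 = (16, 0).
v_3 = A·v_2 = (-32, 32).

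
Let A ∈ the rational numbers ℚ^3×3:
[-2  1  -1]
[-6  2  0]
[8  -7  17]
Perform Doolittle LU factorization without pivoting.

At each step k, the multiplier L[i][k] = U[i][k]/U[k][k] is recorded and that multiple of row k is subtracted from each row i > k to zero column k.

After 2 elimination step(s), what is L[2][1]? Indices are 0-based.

[col 0] pivot -2
  R1 -= 3*R0 → (0, -1, 3)  (L[1][0] := 3)
  R2 -= -4*R0 → (0, -3, 13)  (L[2][0] := -4)
[col 1] pivot -1
  R2 -= 3*R1 → (0, 0, 4)  (L[2][1] := 3)

L[2][1] = 3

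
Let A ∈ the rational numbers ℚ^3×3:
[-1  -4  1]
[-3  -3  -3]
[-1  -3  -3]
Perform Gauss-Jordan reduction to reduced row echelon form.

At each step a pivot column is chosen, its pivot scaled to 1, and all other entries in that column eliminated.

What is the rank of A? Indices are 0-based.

rank = 3

[1] R0 /= -1  ⇒  (1, 4, -1)
     R1 -= -3·R0  ⇒  (0, 9, -6)
     R2 -= -1·R0  ⇒  (0, 1, -4)
[2] R1 /= 9  ⇒  (0, 1, -2/3)
     R0 -= 4·R1  ⇒  (1, 0, 5/3)
     R2 -= 1·R1  ⇒  (0, 0, -10/3)
[3] R2 /= -10/3  ⇒  (0, 0, 1)
     R0 -= 5/3·R2  ⇒  (1, 0, 0)
     R1 -= -2/3·R2  ⇒  (0, 1, 0)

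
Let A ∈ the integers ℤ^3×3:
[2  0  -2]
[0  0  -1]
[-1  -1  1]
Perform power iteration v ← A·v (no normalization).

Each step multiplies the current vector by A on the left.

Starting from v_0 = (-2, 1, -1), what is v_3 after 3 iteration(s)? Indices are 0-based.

v_3 = (-10, -1, 5)

v_0 = (-2, 1, -1).
v_1 = A·v_0 = (-2, 1, 0).
v_2 = A·v_1 = (-4, 0, 1).
v_3 = A·v_2 = (-10, -1, 5).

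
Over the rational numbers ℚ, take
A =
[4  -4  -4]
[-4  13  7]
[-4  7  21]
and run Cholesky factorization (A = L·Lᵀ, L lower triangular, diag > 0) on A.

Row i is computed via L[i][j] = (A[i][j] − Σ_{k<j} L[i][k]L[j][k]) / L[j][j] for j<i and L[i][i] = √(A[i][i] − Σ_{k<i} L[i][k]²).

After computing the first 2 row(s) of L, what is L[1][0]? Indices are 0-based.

L[1][0] = -2

Step 1: L[0][0] = √(4) = 2.
  L[1][0] = (-4) / L[0][0] = -2.
Step 2: L[1][1] = √(9) = 3.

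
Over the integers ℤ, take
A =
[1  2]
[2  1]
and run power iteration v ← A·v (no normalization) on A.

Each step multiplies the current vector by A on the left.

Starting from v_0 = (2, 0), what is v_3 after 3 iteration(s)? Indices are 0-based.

v_3 = (26, 28)

v_0 = (2, 0).
v_1 = A·v_0 = (2, 4).
v_2 = A·v_1 = (10, 8).
v_3 = A·v_2 = (26, 28).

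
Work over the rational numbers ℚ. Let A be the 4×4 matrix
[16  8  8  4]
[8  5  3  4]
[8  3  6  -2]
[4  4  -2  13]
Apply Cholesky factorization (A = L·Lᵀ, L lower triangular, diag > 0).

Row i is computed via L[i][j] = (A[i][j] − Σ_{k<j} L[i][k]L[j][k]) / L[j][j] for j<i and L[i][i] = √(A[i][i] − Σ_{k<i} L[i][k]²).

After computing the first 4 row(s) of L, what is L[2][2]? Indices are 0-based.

L[2][2] = 1

Step 1: L[0][0] = √(16) = 4.
  L[1][0] = (8) / L[0][0] = 2.
Step 2: L[1][1] = √(1) = 1.
  L[2][0] = (8) / L[0][0] = 2.
  L[2][1] = (-1) / L[1][1] = -1.
Step 3: L[2][2] = √(1) = 1.
  L[3][0] = (4) / L[0][0] = 1.
  L[3][1] = (2) / L[1][1] = 2.
  L[3][2] = (-2) / L[2][2] = -2.
Step 4: L[3][3] = √(4) = 2.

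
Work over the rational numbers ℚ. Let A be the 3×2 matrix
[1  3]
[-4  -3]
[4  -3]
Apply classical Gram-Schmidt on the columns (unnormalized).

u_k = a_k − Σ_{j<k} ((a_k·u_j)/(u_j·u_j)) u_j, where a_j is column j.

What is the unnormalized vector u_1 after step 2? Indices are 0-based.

u_1 = (32/11, -29/11, -37/11)

Step 1: u_0 = a_0 = (1, -4, 4).
Step 2: u_1 = a_1 − (1/11)·u_0 = (32/11, -29/11, -37/11).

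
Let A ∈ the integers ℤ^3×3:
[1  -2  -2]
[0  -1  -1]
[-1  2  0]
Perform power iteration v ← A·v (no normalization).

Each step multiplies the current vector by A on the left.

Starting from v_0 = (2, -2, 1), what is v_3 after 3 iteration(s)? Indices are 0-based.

v_0 = (2, -2, 1).
v_1 = A·v_0 = (4, 1, -6).
v_2 = A·v_1 = (14, 5, -2).
v_3 = A·v_2 = (8, -3, -4).

v_3 = (8, -3, -4)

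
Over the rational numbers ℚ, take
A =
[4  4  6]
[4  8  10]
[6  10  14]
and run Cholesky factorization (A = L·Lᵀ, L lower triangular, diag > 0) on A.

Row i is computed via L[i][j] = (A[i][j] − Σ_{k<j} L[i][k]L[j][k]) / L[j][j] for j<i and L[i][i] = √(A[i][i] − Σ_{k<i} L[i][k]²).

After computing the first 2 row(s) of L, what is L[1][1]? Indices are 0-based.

L[1][1] = 2

Step 1: L[0][0] = √(4) = 2.
  L[1][0] = (4) / L[0][0] = 2.
Step 2: L[1][1] = √(4) = 2.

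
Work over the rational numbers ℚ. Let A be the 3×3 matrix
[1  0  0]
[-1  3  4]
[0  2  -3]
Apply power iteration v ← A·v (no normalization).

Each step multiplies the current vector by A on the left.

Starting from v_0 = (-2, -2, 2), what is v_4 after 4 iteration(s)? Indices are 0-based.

v_0 = (-2, -2, 2).
v_1 = A·v_0 = (-2, 4, -10).
v_2 = A·v_1 = (-2, -26, 38).
v_3 = A·v_2 = (-2, 76, -166).
v_4 = A·v_3 = (-2, -434, 650).

v_4 = (-2, -434, 650)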